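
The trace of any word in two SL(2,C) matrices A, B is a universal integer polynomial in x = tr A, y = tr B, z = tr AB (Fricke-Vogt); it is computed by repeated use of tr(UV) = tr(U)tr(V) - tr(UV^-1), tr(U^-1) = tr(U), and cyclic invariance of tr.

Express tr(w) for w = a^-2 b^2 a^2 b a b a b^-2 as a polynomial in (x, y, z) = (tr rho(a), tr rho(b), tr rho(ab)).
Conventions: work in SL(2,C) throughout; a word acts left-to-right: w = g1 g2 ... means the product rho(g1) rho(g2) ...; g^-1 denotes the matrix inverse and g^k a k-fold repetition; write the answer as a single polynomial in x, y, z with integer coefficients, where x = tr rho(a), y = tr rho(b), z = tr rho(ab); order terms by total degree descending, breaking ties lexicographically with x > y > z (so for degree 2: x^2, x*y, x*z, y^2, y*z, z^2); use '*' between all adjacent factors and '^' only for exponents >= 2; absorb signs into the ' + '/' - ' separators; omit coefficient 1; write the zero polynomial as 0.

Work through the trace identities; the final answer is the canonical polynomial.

reduce: tr(b a b a) = tr(a b)*tr(a b) - tr(1)   [split at a repeated a] = z^2 - 2
so tr(b a b) = tr(b)*tr(a b) - tr(a)   [square of b] = y*z - x
tr(b a b a^2) = tr(a)*tr(b a b a) - tr(b a b)   [square of a] = x*z^2 - y*z - x
tr(a^2 b a b a) = tr(a)*tr(b a b a^2) - tr(b a b a)   [square of a] = x^2*z^2 - x*y*z - x^2 - z^2 + 2
tr(a b a b a b) = tr(a b)*tr(a b a b) - tr(a^-1 b^-1)   [split at a repeated a] = z^3 - 3*z
tr(b a b a b^2 a) = tr(b)*tr(a b a b a b) - tr(a b a b a)   [square of b] = y*z^3 - x*z^2 - 2*y*z + x
tr(a b a) = tr(a)*tr(b a) - tr(b)   [square of a] = x*z - y
tr(b a b a b) = tr(b)*tr(a b a b) - tr(a b a)   [square of b] = y*z^2 - x*z - y
tr(b a b a b^2) = tr(b)*tr(b a b a b) - tr(b a b a)   [square of b] = y^2*z^2 - x*y*z - y^2 - z^2 + 2
tr(b^2 a^2 b a b a) = tr(a)*tr(b a b a b^2 a) - tr(b a b a b^2)   [square of a] = x*y*z^3 - x^2*z^2 - y^2*z^2 - x*y*z + x^2 + y^2 + z^2 - 2
reduce: tr(b a b^2) = tr(b)*tr(b a b) - tr(b a)   [square of b] = y^2*z - x*y - z
tr(b a b^3) = tr(b)*tr(b a b^2) - tr(b a b)   [square of b] = y^3*z - x*y^2 - 2*y*z + x
so tr(b^2 a^2 b a b) = tr(a)*tr(b a b^3 a) - tr(b a b^3)   [square of a] = x*y^2*z^2 - x^2*y*z - y^3*z - x*z^2 + 2*y*z + x
tr(a b^2 a^2 b a b a) = tr(a)*tr(b^2 a^2 b a b a) - tr(b^2 a^2 b a b)   [square of a] = x^2*y*z^3 - x^3*z^2 - 2*x*y^2*z^2 + y^3*z + x^3 + x*y^2 + 2*x*z^2 - 2*y*z - 3*x
tr(b a b a b a b a) = tr(a b a b a b)*tr(a b) - tr(b a b a)   [split at a repeated a] = z^4 - 4*z^2 + 2
reduce: tr(a^2 b a b a b a b) = tr(a)*tr(b a b a b a b a) - tr(b a b a b a b)   [square of a] = x*z^4 - y*z^3 - 3*x*z^2 + 2*y*z + x
tr(b a b a b a^2) = tr(a)*tr(b a b a b a) - tr(b a b a b)   [square of a] = x*z^3 - y*z^2 - 2*x*z + y
tr(a^2 b a b a b a) = tr(a)*tr(b a b a b a^2) - tr(b a b a b a)   [square of a] = x^2*z^3 - x*y*z^2 - 2*x^2*z - z^3 + x*y + 3*z
tr(a b^2 a^2 b a b a b) = tr(b)*tr(a^2 b a b a b a b) - tr(a^2 b a b a b a)   [square of b] = x*y*z^4 - x^2*z^3 - y^2*z^3 - 2*x*y*z^2 + 2*x^2*z + 2*y^2*z + z^3 - 3*z
tr(b^-1 a b^2 a^2 b a b a) = tr(a b^2 a^2 b a b a)*tr(b) - tr(a b^2 a^2 b a b a b)   [inverse elimination on b] = x^2*y^2*z^3 - x^3*y*z^2 - 2*x*y^3*z^2 - x*y*z^4 + x^2*z^3 + y^4*z + y^2*z^3 + x^3*y + x*y^3 + 4*x*y*z^2 - 2*x^2*z - 4*y^2*z - z^3 - 3*x*y + 3*z
tr(b^2 a^2 b a b a b^-2 a) = tr(b^-1 a b^2 a^2 b a b a)*tr(b) - tr(b^-1 a b^2 a^2 b a b a b)   [inverse elimination on b] = x^2*y^3*z^3 - x^3*y^2*z^2 - 2*x*y^4*z^2 - x*y^2*z^4 + y^5*z + y^3*z^3 + x^3*y^2 + x^3*z^2 + x*y^4 + 6*x*y^2*z^2 - 2*x^2*y*z - 5*y^3*z - y*z^3 - x^3 - 4*x*y^2 - 2*x*z^2 + 5*y*z + 3*x
reduce: tr(b^2 a^2 b a b a b^-2 a^-1) = tr(b^2 a^2 b a b a b^-2)*tr(a) - tr(b^2 a^2 b a b a b^-2 a)   [inverse elimination on a] = -x^2*y^3*z^3 + x^3*y^2*z^2 + 2*x*y^4*z^2 + x*y^2*z^4 - y^5*z - y^3*z^3 - x^3*y^2 - x*y^4 - 6*x*y^2*z^2 + x^2*y*z + 5*y^3*z + y*z^3 + 4*x*y^2 + x*z^2 - 5*y*z - x
reduce: tr(a^-2 b^2 a^2 b a b a b^-2) = tr(b^2 a^2 b a b a b^-2 a^-1)*tr(a) - tr(b^2 a^2 b a b a b^-2)   [inverse elimination on a] = -x^3*y^3*z^3 + x^4*y^2*z^2 + 2*x^2*y^4*z^2 + x^2*y^2*z^4 - x*y^5*z - x*y^3*z^3 - x^4*y^2 - x^2*y^4 - 6*x^2*y^2*z^2 + x^3*y*z + 5*x*y^3*z + x*y*z^3 + 4*x^2*y^2 - 4*x*y*z + z^2 - 2

-x^3*y^3*z^3 + x^4*y^2*z^2 + 2*x^2*y^4*z^2 + x^2*y^2*z^4 - x*y^5*z - x*y^3*z^3 - x^4*y^2 - x^2*y^4 - 6*x^2*y^2*z^2 + x^3*y*z + 5*x*y^3*z + x*y*z^3 + 4*x^2*y^2 - 4*x*y*z + z^2 - 2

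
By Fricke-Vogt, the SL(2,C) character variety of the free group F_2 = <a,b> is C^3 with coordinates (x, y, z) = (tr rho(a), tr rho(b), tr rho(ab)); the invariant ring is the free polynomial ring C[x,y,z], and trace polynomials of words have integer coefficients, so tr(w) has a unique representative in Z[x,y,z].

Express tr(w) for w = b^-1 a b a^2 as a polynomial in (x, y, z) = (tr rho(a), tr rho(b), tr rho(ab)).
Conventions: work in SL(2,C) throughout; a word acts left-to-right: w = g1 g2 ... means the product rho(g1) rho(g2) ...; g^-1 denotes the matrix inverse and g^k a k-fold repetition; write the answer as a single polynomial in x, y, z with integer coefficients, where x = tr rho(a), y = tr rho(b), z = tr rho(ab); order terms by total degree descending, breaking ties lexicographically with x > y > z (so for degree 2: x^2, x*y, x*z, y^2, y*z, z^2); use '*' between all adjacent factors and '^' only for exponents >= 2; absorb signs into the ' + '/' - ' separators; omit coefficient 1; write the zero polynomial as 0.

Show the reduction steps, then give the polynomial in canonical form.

reduce: trace(b a^2) = trace(a) trace(b a) - trace(b) = x*z - y
trace(a b a^2) = trace(a) trace(b a^2) - trace(b a) = x^2*z - x*y - z
trace(b a b a) = trace(b a) trace(b a) - trace(1) = z^2 - 2
reduce: trace(b a b) = trace(b) trace(a b) - trace(a) = y*z - x
reduce: trace(a b a^2 b) = trace(a) trace(b a b a) - trace(b a b) = x*z^2 - y*z - x
trace(b^-1 a b a^2) = trace(a b a^2) trace(b) - trace(a b a^2 b) = x^2*y*z - x*y^2 - x*z^2 + x

x^2*y*z - x*y^2 - x*z^2 + x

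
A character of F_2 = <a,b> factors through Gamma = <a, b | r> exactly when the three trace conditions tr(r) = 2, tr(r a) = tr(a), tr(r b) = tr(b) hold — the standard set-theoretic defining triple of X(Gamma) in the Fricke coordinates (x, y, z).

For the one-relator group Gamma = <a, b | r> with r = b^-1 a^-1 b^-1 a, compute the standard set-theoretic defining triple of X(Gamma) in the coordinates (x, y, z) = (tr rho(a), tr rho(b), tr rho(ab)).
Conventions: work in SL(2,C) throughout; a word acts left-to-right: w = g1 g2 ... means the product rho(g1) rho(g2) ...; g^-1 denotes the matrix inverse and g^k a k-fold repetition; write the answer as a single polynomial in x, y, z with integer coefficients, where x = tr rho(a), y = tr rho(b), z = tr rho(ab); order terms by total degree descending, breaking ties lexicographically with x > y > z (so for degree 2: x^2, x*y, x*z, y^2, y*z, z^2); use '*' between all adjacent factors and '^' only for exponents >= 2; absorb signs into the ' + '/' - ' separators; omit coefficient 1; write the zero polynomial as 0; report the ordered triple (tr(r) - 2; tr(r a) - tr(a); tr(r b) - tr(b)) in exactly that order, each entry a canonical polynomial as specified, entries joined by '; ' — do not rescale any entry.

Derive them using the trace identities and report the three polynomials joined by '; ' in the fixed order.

tr(a b^-1) = tr(a)*tr(b) - tr(a b)   [inverse elimination on b] = x*y - z
tr(b^-1 a b^-1) = tr(a b^-1)*tr(b) - tr(a)   [inverse elimination on b] = x*y^2 - y*z - x
tr(a^2) = tr(a)*tr(a) - tr(1)   [square of a] = x^2 - 2
tr(a^2 b) = tr(a)*tr(b a) - tr(b)   [square of a] = x*z - y
tr(a b^-1 a) = tr(a^2)*tr(b) - tr(a^2 b)   [inverse elimination on b] = x^2*y - x*z - y
tr(a b a b) = tr(a b)*tr(a b) - tr(1)   [split at a repeated a] = z^2 - 2
tr(a b^-1 a b) = tr(a b a)*tr(b) - tr(a b a b)   [inverse elimination on b] = x*y*z - y^2 - z^2 + 2
tr(b^-1 a b^-1 a) = tr(a b^-1 a)*tr(b) - tr(a b^-1 a b)   [inverse elimination on b] = x^2*y^2 - 2*x*y*z + z^2 - 2
tr(b^-1 a^-1 b^-1 a) = tr(b^-1 a b^-1)*tr(a) - tr(b^-1 a b^-1 a)   [inverse elimination on a] = x*y*z - x^2 - z^2 + 2
tr(b^2 a) = tr(b)*tr(a b) - tr(a) = y*z - x
tr(b^2) = tr(b)*tr(b) - tr(1) = y^2 - 2
tr(b a^2 b) = tr(a)*tr(b^2 a) - tr(b^2) = x*y*z - x^2 - y^2 + 2
tr(b a^2 b a) = tr(a)*tr(b a b a) - tr(b a b) = x*z^2 - y*z - x
tr(a^-1 b a^2 b) = tr(b a^2 b)*tr(a) - tr(b a^2 b a) = x^2*y*z - x^3 - x*y^2 - x*z^2 + y*z + 3*x
tr(a^2 b^-1 a^-1 b) = tr(a^-1 b a^2)*tr(b) - tr(a^-1 b a^2 b) = -x^2*y*z + x^3 + x*y^2 + x*z^2 - 3*x
tr(b^-1 a^-1 b^-1 a^2) = tr(a^2 b^-1 a^-1)*tr(b) - tr(a^2 b^-1 a^-1 b) = x^2*y*z - x^3 - x*z^2 - y*z + 3*x
assemble the triple (tr(r) - 2; tr(r a) - x; tr(r b) - y)

x*y*z - x^2 - z^2; x^2*y*z - x^3 - x*z^2 - y*z + 2*x; 0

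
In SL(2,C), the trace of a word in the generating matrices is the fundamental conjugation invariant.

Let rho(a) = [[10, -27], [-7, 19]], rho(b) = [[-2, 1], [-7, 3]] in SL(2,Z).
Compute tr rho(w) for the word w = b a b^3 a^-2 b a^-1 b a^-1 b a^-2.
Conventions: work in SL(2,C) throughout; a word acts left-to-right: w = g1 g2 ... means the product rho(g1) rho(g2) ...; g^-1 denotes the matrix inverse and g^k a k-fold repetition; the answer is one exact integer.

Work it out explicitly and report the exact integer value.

-37796807949

rho(b) = [[-2, 1], [-7, 3]]
... * rho(a) = [[10, -27], [-7, 19]]  ->  [[-27, 73], [-91, 246]]
... * rho(b) = [[-2, 1], [-7, 3]]  ->  [[-457, 192], [-1540, 647]]
... * rho(b) = [[-2, 1], [-7, 3]]  ->  [[-430, 119], [-1449, 401]]
... * rho(b) = [[-2, 1], [-7, 3]]  ->  [[27, -73], [91, -246]]
... * rho(a^-1) = [[19, 27], [7, 10]]  ->  [[2, -1], [7, -3]]
... * rho(a^-1) = [[19, 27], [7, 10]]  ->  [[31, 44], [112, 159]]
... * rho(b) = [[-2, 1], [-7, 3]]  ->  [[-370, 163], [-1337, 589]]
... * rho(a^-1) = [[19, 27], [7, 10]]  ->  [[-5889, -8360], [-21280, -30209]]
... * rho(b) = [[-2, 1], [-7, 3]]  ->  [[70298, -30969], [254023, -111907]]
... * rho(a^-1) = [[19, 27], [7, 10]]  ->  [[1118879, 1588356], [4043088, 5739551]]
... * rho(b) = [[-2, 1], [-7, 3]]  ->  [[-13356250, 5883947], [-48263033, 21261741]]
... * rho(a^-1) = [[19, 27], [7, 10]]  ->  [[-212581121, -301779280], [-768165440, -1090484481]]
... * rho(a^-1) = [[19, 27], [7, 10]]  ->  [[-6151496259, -8757483067], [-22228534727, -31645311690]]
tr = -6151496259 + -31645311690 = -37796807949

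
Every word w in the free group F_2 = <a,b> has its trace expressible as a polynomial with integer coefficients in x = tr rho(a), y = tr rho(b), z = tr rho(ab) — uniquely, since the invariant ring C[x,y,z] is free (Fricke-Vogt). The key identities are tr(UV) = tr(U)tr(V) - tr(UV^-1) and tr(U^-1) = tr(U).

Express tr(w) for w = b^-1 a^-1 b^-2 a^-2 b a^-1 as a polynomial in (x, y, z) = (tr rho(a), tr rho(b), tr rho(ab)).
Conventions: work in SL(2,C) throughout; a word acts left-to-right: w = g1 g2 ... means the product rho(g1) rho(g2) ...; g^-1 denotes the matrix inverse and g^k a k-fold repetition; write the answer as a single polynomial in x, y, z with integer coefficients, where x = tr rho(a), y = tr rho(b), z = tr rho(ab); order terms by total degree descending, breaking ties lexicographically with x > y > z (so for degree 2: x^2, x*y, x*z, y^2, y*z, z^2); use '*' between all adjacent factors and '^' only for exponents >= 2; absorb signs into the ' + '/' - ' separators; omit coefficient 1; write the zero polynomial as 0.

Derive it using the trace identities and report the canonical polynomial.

next, tr(a^-1) = tr(a) = x
tr(a^-2) = tr(a^-1)*tr(a) - tr(1) = x^2 - 2
tr(a b a) = tr(a)*tr(b a) - tr(b) = x*z - y
tr(a b a b) = tr(a b)*tr(a b) - tr(1)   [split at repeated a] = z^2 - 2
tr(b^-1 a b a) = tr(a b a)*tr(b) - tr(a b a b) = x*y*z - y^2 - z^2 + 2
tr(b^-1 a b a^-1) = tr(b^-1 a b)*tr(a) - tr(b^-1 a b a) = -x*y*z + x^2 + y^2 + z^2 - 2
tr(b a^-2 b^-1 a) = tr(b^-1 a b a^-1)*tr(a) - tr(b^-1 a b) = -x^2*y*z + x^3 + x*y^2 + x*z^2 - 3*x
tr(a^-1 b^-1 a^-1 b a^-1) = tr(b a^-2 b^-1)*tr(a) - tr(b a^-2 b^-1 a) = x^2*y*z - x*y^2 - x*z^2 + x
next, tr(b a^-1) = tr(b)*tr(a) - tr(b a) = x*y - z
next, tr(a^-1 b a^-1) = tr(b a^-1)*tr(a) - tr(b) = x^2*y - x*z - y
next, tr(b a^2 b) = tr(b)*tr(a^2 b) - tr(a^2) = x*y*z - x^2 - y^2 + 2
tr(b a b) = tr(b)*tr(a b) - tr(a) = y*z - x
and tr(b a^2 b a) = tr(a)*tr(b a b a) - tr(b a b) = x*z^2 - y*z - x
tr(a b a^-1 b a) = tr(b a^2 b)*tr(a) - tr(b a^2 b a) = x^2*y*z - x^3 - x*y^2 - x*z^2 + y*z + 3*x
next, tr(b a b a b) = tr(b)*tr(a b a b) - tr(a b a) = y*z^2 - x*z - y
tr(b a b a b a) = tr(b a)*tr(b a b a) - tr(b^-1 a^-1)   [split at repeated b] = z^3 - 3*z
and tr(a b a^-1 b a b) = tr(b a b a b)*tr(a) - tr(b a b a b a) = x*y*z^2 - x^2*z - z^3 - x*y + 3*z
and tr(b a^-1 b a b^-1 a) = tr(a b a^-1 b a)*tr(b) - tr(a b a^-1 b a b) = x^2*y^2*z - x^3*y - x*y^3 - 2*x*y*z^2 + x^2*z + y^2*z + z^3 + 4*x*y - 3*z
tr(b^-1 a^-1 b a^-1 b a) = tr(b a^-1 b a b^-1)*tr(a) - tr(b a^-1 b a b^-1 a) = -x^2*y^2*z + x^3*y + x*y^3 + 2*x*y*z^2 - x^2*z - y^2*z - z^3 - 3*x*y + 3*z
next, tr(a^-1 b^-1 a^-1 b a^-1 b) = tr(b^-1 a^-1 b a^-1 b)*tr(a) - tr(b^-1 a^-1 b a^-1 b a) = x^2*y^2*z - x*y^3 - 2*x*y*z^2 + y^2*z + z^3 + 2*x*y - 3*z
next, tr(b a^-1 b^-1 a^-1 b^-1 a^-1) = tr(a^-1 b^-1 a^-1 b a^-1)*tr(b) - tr(a^-1 b^-1 a^-1 b a^-1 b) = x*y*z^2 - y^2*z - z^3 - x*y + 3*z
tr(a^-2 b a^-1 b^-1 a^-1 b^-1) = tr(b a^-1 b^-1 a^-1 b^-1 a^-1)*tr(a) - tr(b a^-1 b^-1 a^-1 b^-1) = x^2*y*z^2 - x*y^2*z - x*z^3 - x^2*y + 2*x*z + y
and tr(a^-3) = tr(a^-2)*tr(a) - tr(a^-1) = x^3 - 3*x
and tr(a^-1 b a b) = tr(b a b)*tr(a) - tr(b a b a) = x*y*z - x^2 - z^2 + 2
and tr(a^-2 b a b) = tr(a^-1 b a b)*tr(a) - tr(a^-1 b a b a) = x^2*y*z - x^3 - x*z^2 - y*z + 3*x
tr(b a b^-1 a^-2) = tr(a^-2 b a)*tr(b) - tr(a^-2 b a b) = -x^2*y*z + x^3 + x*y^2 + x*z^2 - 3*x
and tr(b^-1 a^-3 b a) = tr(b a b^-1 a^-2)*tr(a) - tr(b a b^-1 a^-1) = -x^3*y*z + x^4 + x^2*y^2 + x^2*z^2 + x*y*z - 4*x^2 - y^2 - z^2 + 2
next, tr(a^-2 b a^-1 b^-1 a^-1) = tr(b^-1 a^-3 b)*tr(a) - tr(b^-1 a^-3 b a) = x^3*y*z - x^2*y^2 - x^2*z^2 - x*y*z + x^2 + y^2 + z^2 - 2
tr(b^-1 a^-1 b^-2 a^-2 b a^-1) = tr(a^-2 b a^-1 b^-1 a^-1 b^-1)*tr(b) - tr(a^-2 b a^-1 b^-1 a^-1) = x^2*y^2*z^2 - x^3*y*z - x*y^3*z - x*y*z^3 + x^2*z^2 + 3*x*y*z - x^2 - z^2 + 2

x^2*y^2*z^2 - x^3*y*z - x*y^3*z - x*y*z^3 + x^2*z^2 + 3*x*y*z - x^2 - z^2 + 2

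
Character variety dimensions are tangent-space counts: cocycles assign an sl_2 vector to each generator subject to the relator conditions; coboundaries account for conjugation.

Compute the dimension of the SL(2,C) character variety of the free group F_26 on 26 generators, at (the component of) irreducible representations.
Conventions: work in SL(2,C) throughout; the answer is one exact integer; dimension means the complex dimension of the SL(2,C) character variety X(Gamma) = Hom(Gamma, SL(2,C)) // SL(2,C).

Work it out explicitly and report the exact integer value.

The free group F_26: 26 generators, no relators.
A cocycle picks one sl_2 vector per generator freely, giving dim Z^1 = 3*26 = 78.
dim B^1 = 3: the coboundary map is injective because an irreducible image has centralizer 0 in sl_2.
dim H^1 = 78 - 3 = 75, which is dim X.

75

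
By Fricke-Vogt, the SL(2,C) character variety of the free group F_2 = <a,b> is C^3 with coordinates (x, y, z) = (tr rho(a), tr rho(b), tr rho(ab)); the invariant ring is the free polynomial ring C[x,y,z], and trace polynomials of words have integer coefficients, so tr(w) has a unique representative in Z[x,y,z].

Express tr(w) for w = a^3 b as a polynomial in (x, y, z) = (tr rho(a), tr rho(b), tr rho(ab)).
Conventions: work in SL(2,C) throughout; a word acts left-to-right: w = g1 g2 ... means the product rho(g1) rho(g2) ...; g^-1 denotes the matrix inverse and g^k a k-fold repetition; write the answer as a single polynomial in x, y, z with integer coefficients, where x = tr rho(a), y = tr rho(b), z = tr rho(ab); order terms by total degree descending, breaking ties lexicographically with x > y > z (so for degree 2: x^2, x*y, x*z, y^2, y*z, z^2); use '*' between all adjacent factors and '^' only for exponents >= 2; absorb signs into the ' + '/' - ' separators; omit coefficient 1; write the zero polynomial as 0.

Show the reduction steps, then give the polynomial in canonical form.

reduce: tr(b a^2) = tr(a)*tr(b a) - tr(b) = x*z - y
reduce: tr(a^3 b) = tr(a)*tr(b a^2) - tr(b a) = x^2*z - x*y - z

x^2*z - x*y - z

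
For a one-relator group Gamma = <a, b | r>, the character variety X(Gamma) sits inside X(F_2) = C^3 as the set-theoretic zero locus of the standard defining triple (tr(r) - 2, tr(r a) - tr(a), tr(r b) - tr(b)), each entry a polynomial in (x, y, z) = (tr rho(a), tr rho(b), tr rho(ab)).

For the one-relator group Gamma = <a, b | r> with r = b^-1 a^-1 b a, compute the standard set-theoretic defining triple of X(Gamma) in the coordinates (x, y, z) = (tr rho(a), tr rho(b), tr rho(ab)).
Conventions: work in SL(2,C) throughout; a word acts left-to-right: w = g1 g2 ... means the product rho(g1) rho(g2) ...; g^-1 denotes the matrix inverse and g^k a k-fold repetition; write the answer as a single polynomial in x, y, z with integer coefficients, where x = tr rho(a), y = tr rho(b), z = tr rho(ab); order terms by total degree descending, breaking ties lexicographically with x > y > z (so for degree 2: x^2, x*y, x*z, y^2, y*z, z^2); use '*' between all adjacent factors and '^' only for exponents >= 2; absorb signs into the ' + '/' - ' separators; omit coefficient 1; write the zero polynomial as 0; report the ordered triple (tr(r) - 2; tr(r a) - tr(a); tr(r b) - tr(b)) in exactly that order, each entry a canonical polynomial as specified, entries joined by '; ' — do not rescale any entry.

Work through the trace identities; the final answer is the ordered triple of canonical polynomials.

-x*y*z + x^2 + y^2 + z^2 - 4; -x^2*y*z + x^3 + x*y^2 + x*z^2 - 4*x; 0

trace(b a b) = trace(b) * trace(a b) - trace(a)   [square of b] = y*z - x
trace(b a b a) = trace(a b) * trace(a b) - trace(1)   [split at a repeated a] = z^2 - 2
so trace(a^-1 b a b) = trace(b a b) * trace(a) - trace(b a b a)   [inverse elimination on a] = x*y*z - x^2 - z^2 + 2
so trace(b^-1 a^-1 b a) = trace(a^-1 b a) * trace(b) - trace(a^-1 b a b)   [inverse elimination on b] = -x*y*z + x^2 + y^2 + z^2 - 2
trace(a^2) = trace(a) * trace(a) - trace(1) = x^2 - 2
reduce: trace(b a^2) = trace(a) * trace(b a) - trace(b) = x*z - y
reduce: trace(a b a^2) = trace(a) * trace(b a^2) - trace(b a) = x^2*z - x*y - z
trace(a b a^2 b) = trace(a) * trace(b a b a) - trace(b a b) = x*z^2 - y*z - x
reduce: trace(b a^2 b^-1 a) = trace(a b a^2) * trace(b) - trace(a b a^2 b) = x^2*y*z - x*y^2 - x*z^2 + x
reduce: trace(b^-1 a^-1 b a^2) = trace(b a^2 b^-1) * trace(a) - trace(b a^2 b^-1 a) = -x^2*y*z + x^3 + x*y^2 + x*z^2 - 3*x
assemble the triple (trace(r) - 2; trace(r a) - x; trace(r b) - y)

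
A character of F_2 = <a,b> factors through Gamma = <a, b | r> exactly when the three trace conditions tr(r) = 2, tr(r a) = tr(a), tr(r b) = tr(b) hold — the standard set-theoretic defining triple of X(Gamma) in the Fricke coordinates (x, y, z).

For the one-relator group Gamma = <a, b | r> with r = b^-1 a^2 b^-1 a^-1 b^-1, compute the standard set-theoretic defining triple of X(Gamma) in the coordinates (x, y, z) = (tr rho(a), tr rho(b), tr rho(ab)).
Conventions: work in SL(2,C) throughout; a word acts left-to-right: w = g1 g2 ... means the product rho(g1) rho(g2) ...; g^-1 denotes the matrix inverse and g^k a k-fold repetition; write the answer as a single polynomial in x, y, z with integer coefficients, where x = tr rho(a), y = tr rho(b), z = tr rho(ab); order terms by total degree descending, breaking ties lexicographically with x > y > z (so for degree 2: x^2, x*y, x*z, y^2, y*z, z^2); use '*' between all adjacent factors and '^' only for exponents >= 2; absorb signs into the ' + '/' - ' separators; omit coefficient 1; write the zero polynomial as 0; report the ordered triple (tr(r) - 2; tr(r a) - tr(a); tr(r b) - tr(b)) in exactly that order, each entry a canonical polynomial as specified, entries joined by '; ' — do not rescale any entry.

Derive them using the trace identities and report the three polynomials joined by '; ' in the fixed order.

x^2*y^2*z - x^3*y - x*y*z^2 - y^2*z + 2*x*y + z - 2; x^3*y^2*z - x^4*y - 2*x^2*y*z^2 + x^3*z - x*y^2*z + x*z^3 + 3*x^2*y + y*z^2 - 3*x*z - x - y; x^2*y*z - x^3 - x*z^2 - y*z + 3*x - y

trace(a^2) = trace(a)*trace(a) - trace(1)   [square of a] = x^2 - 2
use: trace(a^2 b) = trace(a)*trace(b a) - trace(b)   [square of a] = x*z - y
use: trace(b^-1 a^2) = trace(a^2)*trace(b) - trace(a^2 b)   [inverse elimination on b] = x^2*y - x*z - y
use: trace(b^-1 a^2 b^-1) = trace(b^-1 a^2)*trace(b) - trace(b^-1 a^2 b)   [inverse elimination on b] = x^2*y^2 - x*y*z - x^2 - y^2 + 2
apply: trace(a^3) = trace(a)*trace(a^2) - trace(a)   [square of a] = x^3 - 3*x
trace(a^3 b) = trace(a)*trace(b a^2) - trace(b a)   [square of a] = x^2*z - x*y - z
apply: trace(a^2 b^-1 a) = trace(a^3)*trace(b) - trace(a^3 b)   [inverse elimination on b] = x^3*y - x^2*z - 2*x*y + z
trace(b a b a) = trace(b a)*trace(b a) - trace(1)   [split at a repeated b] = z^2 - 2
trace(b a b) = trace(b)*trace(a b) - trace(a)   [square of b] = y*z - x
apply: trace(a b a^2 b) = trace(a)*trace(b a b a) - trace(b a b)   [square of a] = x*z^2 - y*z - x
trace(a^2 b^-1 a b) = trace(a b a^2)*trace(b) - trace(a b a^2 b)   [inverse elimination on b] = x^2*y*z - x*y^2 - x*z^2 + x
apply: trace(b^-1 a^2 b^-1 a) = trace(a^2 b^-1 a)*trace(b) - trace(a^2 b^-1 a b)   [inverse elimination on b] = x^3*y^2 - 2*x^2*y*z - x*y^2 + x*z^2 + y*z - x
trace(a^2 b^-1 a^-1 b^-1) = trace(b^-1 a^2 b^-1)*trace(a) - trace(b^-1 a^2 b^-1 a)   [inverse elimination on a] = x^2*y*z - x^3 - x*z^2 - y*z + 3*x
trace(a b^-1) = trace(a)*trace(b) - trace(a b)   [inverse elimination on b] = x*y - z
apply: trace(b^-1 a^2 b^-1 a^-1 b^-1) = trace(a^2 b^-1 a^-1 b^-1)*trace(b) - trace(a^2 b^-1 a^-1)   [inverse elimination on b] = x^2*y^2*z - x^3*y - x*y*z^2 - y^2*z + 2*x*y + z
trace(a b^-1 a b) = trace(a b a)*trace(b) - trace(a b a b)   [inverse elimination on b] = x*y*z - y^2 - z^2 + 2
apply: trace(b^-1 a b^-1 a) = trace(a b^-1 a)*trace(b) - trace(a b^-1 a b)   [inverse elimination on b] = x^2*y^2 - 2*x*y*z + z^2 - 2
use: trace(b a^3 b) = trace(b)*trace(a^3 b) - trace(a^3)   [square of b] = x^2*y*z - x^3 - x*y^2 - y*z + 3*x
use: trace(b a^3 b a) = trace(a)*trace(a b a b a) - trace(a b a b)   [square of a] = x^2*z^2 - x*y*z - x^2 - z^2 + 2
apply: trace(a^2 b a^-1 b a) = trace(b a^3 b)*trace(a) - trace(b a^3 b a)   [inverse elimination on a] = x^3*y*z - x^4 - x^2*y^2 - x^2*z^2 + 4*x^2 + z^2 - 2
use: trace(b^2 a b a) = trace(b)*trace(a b a b) - trace(a b a)   [square of b] = y*z^2 - x*z - y
trace(b^2 a b) = trace(b)*trace(a b^2) - trace(a b)   [square of b] = y^2*z - x*y - z
apply: trace(b a b a^2 b) = trace(a)*trace(b^2 a b a) - trace(b^2 a b)   [square of a] = x*y*z^2 - x^2*z - y^2*z + z
trace(b a b a b a) = trace(b a)*trace(b a b a) - trace(b^-1 a^-1)   [split at a repeated b] = z^3 - 3*z
apply: trace(b a b a^2 b a) = trace(a)*trace(b a b a b a) - trace(b a b a b)   [square of a] = x*z^3 - y*z^2 - 2*x*z + y
trace(a^2 b a^-1 b a b) = trace(b a b a^2 b)*trace(a) - trace(b a b a^2 b a)   [inverse elimination on a] = x^2*y*z^2 - x^3*z - x*y^2*z - x*z^3 + y*z^2 + 3*x*z - y
use: trace(a b^-1 a^2 b a^-1 b) = trace(a^2 b a^-1 b a)*trace(b) - trace(a^2 b a^-1 b a b)   [inverse elimination on b] = x^3*y^2*z - x^4*y - x^2*y^3 - 2*x^2*y*z^2 + x^3*z + x*y^2*z + x*z^3 + 4*x^2*y - 3*x*z - y
use: trace(a^-1 b^-1 a b^-1 a^2 b) = trace(a b^-1 a^2 b a^-1)*trace(b) - trace(a b^-1 a^2 b a^-1 b)   [inverse elimination on b] = -x^3*y^2*z + x^4*y + x^2*y^3 + 2*x^2*y*z^2 - x^3*z - x*y^2*z - x*z^3 - 3*x^2*y + 3*x*z - y
apply: trace(b^-1 a^2 b^-1 a^-1 b^-1 a) = trace(a^-1 b^-1 a b^-1 a^2)*trace(b) - trace(a^-1 b^-1 a b^-1 a^2 b)   [inverse elimination on b] = x^3*y^2*z - x^4*y - 2*x^2*y*z^2 + x^3*z - x*y^2*z + x*z^3 + 3*x^2*y + y*z^2 - 3*x*z - y
assemble the triple (trace(r) - 2; trace(r a) - x; trace(r b) - y)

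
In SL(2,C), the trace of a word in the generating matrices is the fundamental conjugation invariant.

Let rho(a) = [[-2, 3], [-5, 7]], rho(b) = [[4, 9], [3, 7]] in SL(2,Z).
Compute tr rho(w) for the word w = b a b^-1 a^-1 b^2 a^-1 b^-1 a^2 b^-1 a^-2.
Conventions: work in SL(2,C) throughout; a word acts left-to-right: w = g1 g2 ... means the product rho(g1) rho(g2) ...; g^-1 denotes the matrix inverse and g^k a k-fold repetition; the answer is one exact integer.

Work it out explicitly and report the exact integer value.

rho(b) = [[4, 9], [3, 7]]
... * rho(a) = [[-2, 3], [-5, 7]]  ->  [[-53, 75], [-41, 58]]
... * rho(b^-1) = [[7, -9], [-3, 4]]  ->  [[-596, 777], [-461, 601]]
... * rho(a^-1) = [[7, -3], [5, -2]]  ->  [[-287, 234], [-222, 181]]
... * rho(b) = [[4, 9], [3, 7]]  ->  [[-446, -945], [-345, -731]]
... * rho(b) = [[4, 9], [3, 7]]  ->  [[-4619, -10629], [-3573, -8222]]
... * rho(a^-1) = [[7, -3], [5, -2]]  ->  [[-85478, 35115], [-66121, 27163]]
... * rho(b^-1) = [[7, -9], [-3, 4]]  ->  [[-703691, 909762], [-544336, 703741]]
... * rho(a) = [[-2, 3], [-5, 7]]  ->  [[-3141428, 4257261], [-2430033, 3293179]]
... * rho(a) = [[-2, 3], [-5, 7]]  ->  [[-15003449, 20376543], [-11605829, 15762154]]
... * rho(b^-1) = [[7, -9], [-3, 4]]  ->  [[-166153772, 216537213], [-128527265, 167501077]]
... * rho(a^-1) = [[7, -3], [5, -2]]  ->  [[-80390339, 65386890], [-62185470, 50579641]]
... * rho(a^-1) = [[7, -3], [5, -2]]  ->  [[-235797923, 110397237], [-182400085, 85397128]]
tr = -235797923 + 85397128 = -150400795

-150400795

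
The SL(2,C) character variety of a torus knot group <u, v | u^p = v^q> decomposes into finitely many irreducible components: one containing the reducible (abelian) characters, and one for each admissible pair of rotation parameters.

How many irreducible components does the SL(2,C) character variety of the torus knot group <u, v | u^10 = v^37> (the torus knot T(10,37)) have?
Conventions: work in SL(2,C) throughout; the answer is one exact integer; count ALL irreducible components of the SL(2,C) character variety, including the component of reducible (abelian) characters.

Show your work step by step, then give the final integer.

For T(10,37): irreducibility forces the central element u^10 = v^37 to one of +I, -I.
On an irreducible component, tr(u) is locked at 2*cos(pi*alpha/10) for some alpha in 1..9, and tr(v) at 2*cos(pi*beta/37) for some beta in 1..36.
u^10 = (-1)^alpha I and v^37 = (-1)^beta I must agree, so alpha and beta have equal parity.
count pairs: odd alpha (5 choices) x odd beta (18), plus even alpha (4) x even beta (18): 5*18 + 4*18 = 162.
That is 162 components of irreducible characters, and with the reducible (abelian) component the total is 163.

163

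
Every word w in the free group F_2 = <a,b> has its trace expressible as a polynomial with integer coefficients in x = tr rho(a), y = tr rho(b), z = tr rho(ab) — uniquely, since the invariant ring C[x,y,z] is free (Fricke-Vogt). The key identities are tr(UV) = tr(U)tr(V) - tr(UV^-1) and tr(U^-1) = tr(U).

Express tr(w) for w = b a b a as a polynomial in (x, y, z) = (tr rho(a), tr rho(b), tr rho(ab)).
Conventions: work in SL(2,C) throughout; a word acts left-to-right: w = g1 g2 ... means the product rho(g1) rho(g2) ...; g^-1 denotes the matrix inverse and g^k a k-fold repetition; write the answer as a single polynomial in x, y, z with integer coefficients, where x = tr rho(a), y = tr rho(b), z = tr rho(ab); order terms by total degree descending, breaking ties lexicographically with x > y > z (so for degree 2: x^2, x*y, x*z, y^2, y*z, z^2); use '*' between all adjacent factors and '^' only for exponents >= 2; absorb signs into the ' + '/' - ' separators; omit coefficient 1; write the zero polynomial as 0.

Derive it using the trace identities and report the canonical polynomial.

trace(b a b a) = trace(a b)*trace(a b) - trace(1)   [split at repeated a] = z^2 - 2

z^2 - 2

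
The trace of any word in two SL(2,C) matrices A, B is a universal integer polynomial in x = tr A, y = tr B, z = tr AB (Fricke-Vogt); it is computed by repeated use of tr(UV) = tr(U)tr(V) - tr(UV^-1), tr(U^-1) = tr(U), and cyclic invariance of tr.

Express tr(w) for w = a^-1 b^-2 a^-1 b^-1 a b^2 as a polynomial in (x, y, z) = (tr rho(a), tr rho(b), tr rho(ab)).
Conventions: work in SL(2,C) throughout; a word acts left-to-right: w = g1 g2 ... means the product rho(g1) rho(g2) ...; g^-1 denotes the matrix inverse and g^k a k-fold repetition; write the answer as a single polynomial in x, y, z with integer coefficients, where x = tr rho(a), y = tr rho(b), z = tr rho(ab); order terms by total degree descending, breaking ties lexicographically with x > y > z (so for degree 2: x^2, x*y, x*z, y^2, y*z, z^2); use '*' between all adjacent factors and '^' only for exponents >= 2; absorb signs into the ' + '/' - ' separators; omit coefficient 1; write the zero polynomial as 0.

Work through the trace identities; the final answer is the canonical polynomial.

and tr(a^2 b) = tr(a)*tr(b a) - tr(b) = x*z - y
next, tr(a^2) = tr(a)*tr(a) - tr(1) = x^2 - 2
and tr(a b^2 a) = tr(b)*tr(a^2 b) - tr(a^2) = x*y*z - x^2 - y^2 + 2
and tr(a b a b) = tr(a b)*tr(a b) - tr(1)   [split at repeated a] = z^2 - 2
next, tr(a b^2 a b) = tr(b)*tr(a b a b) - tr(a b a) = y*z^2 - x*z - y
tr(b^-1 a b^2 a) = tr(a b^2 a)*tr(b) - tr(a b^2 a b) = x*y^2*z - x^2*y - y^3 - y*z^2 + x*z + 3*y
and tr(a b^2 a^-1 b^-1) = tr(b^-1 a b^2)*tr(a) - tr(b^-1 a b^2 a) = -x*y^2*z + x^2*y + y^3 + y*z^2 - 3*y
tr(b^2) = tr(b)*tr(b) - tr(1) = y^2 - 2
next, tr(b^-2 a b^2 a^-1) = tr(a b^2 a^-1 b^-1)*tr(b) - tr(a b^2 a^-1) = -x*y^3*z + x^2*y^2 + y^4 + y^2*z^2 - 4*y^2 + 2
next, tr(b^-1 a b^2 a^-1 b^-2) = tr(b^-2 a b^2 a^-1)*tr(b) - tr(b^-2 a b^2 a^-1 b) = -x*y^4*z + x^2*y^3 + y^5 + y^3*z^2 + x*y^2*z - x^2*y - 5*y^3 - y*z^2 + 5*y
next, tr(a b^-1 a) = tr(a^2)*tr(b) - tr(a^2 b) = x^2*y - x*z - y
next, tr(b^2 a) = tr(b)*tr(a b) - tr(a) = y*z - x
next, tr(a b^2 a^2) = tr(a)*tr(b^2 a^2) - tr(b^2 a) = x^2*y*z - x^3 - x*y^2 - y*z + 3*x
and tr(a^2 b a b) = tr(a)*tr(b a b a) - tr(b a b) = x*z^2 - y*z - x
tr(a^2 b a) = tr(a)*tr(b a^2) - tr(b a) = x^2*z - x*y - z
next, tr(a b^2 a^2 b) = tr(b)*tr(a^2 b a b) - tr(a^2 b a) = x*y*z^2 - x^2*z - y^2*z + z
tr(a b^-1 a b^2 a) = tr(a b^2 a^2)*tr(b) - tr(a b^2 a^2 b) = x^2*y^2*z - x^3*y - x*y^3 - x*y*z^2 + x^2*z + 3*x*y - z
next, tr(a b^2 a b a) = tr(b)*tr(a b a^2 b) - tr(a b a^2) = x*y*z^2 - x^2*z - y^2*z + z
tr(a b a b a b) = tr(a b)*tr(a b a b) - tr(a^-1 b^-1)   [split at repeated a] = z^3 - 3*z
tr(a b^2 a b a b) = tr(b)*tr(a b a b a b) - tr(a b a b a) = y*z^3 - x*z^2 - 2*y*z + x
next, tr(a b^-1 a b^2 a b) = tr(a b^2 a b a)*tr(b) - tr(a b^2 a b a b) = x*y^2*z^2 - x^2*y*z - y^3*z - y*z^3 + x*z^2 + 3*y*z - x
and tr(a b^-1 a b^2 a b^-1) = tr(a b^-1 a b^2 a)*tr(b) - tr(a b^-1 a b^2 a b) = x^2*y^3*z - x^3*y^2 - x*y^4 - 2*x*y^2*z^2 + 2*x^2*y*z + y^3*z + y*z^3 + 3*x*y^2 - x*z^2 - 4*y*z + x
tr(b^-2 a b^-1 a b^2 a) = tr(a b^-1 a b^2 a b^-1)*tr(b) - tr(a b^-1 a b^2 a) = x^2*y^4*z - x^3*y^3 - x*y^5 - 2*x*y^3*z^2 + x^2*y^2*z + y^4*z + y^2*z^3 + x^3*y + 4*x*y^3 - x^2*z - 4*y^2*z - 2*x*y + z
next, tr(b^-1 a b^2 a^-1 b^-2 a) = tr(b^-2 a b^-1 a b^2)*tr(a) - tr(b^-2 a b^-1 a b^2 a) = -x^2*y^4*z + x^3*y^3 + x*y^5 + 2*x*y^3*z^2 - x^2*y^2*z - y^4*z - y^2*z^3 - 4*x*y^3 + 4*y^2*z + x*y - z
and tr(a^-1 b^-2 a^-1 b^-1 a b^2) = tr(b^-1 a b^2 a^-1 b^-2)*tr(a) - tr(b^-1 a b^2 a^-1 b^-2 a) = -x*y^3*z^2 + 2*x^2*y^2*z + y^4*z + y^2*z^3 - x^3*y - x*y^3 - x*y*z^2 - 4*y^2*z + 4*x*y + z

-x*y^3*z^2 + 2*x^2*y^2*z + y^4*z + y^2*z^3 - x^3*y - x*y^3 - x*y*z^2 - 4*y^2*z + 4*x*y + z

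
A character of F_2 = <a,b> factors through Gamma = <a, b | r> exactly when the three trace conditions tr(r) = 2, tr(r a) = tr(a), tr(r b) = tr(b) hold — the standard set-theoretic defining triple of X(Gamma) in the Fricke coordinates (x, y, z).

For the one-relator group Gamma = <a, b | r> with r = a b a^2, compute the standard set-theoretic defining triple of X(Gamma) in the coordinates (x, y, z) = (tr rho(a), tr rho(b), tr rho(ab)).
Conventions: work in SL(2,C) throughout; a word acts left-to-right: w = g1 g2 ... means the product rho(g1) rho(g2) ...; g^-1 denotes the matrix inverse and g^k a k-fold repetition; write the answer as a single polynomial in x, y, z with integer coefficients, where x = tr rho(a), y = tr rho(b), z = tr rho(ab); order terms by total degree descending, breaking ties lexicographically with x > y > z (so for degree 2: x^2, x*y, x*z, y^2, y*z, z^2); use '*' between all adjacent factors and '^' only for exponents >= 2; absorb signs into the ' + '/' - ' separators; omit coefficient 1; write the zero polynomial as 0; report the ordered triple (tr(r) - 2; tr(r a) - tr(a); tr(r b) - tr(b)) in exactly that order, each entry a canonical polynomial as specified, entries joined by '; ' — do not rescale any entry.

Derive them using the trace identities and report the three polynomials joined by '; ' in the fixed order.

tr(a b a) = tr(a) tr(b a) - tr(b)   [square of a] = x*z - y
apply: tr(a b a^2) = tr(a) tr(a b a) - tr(a b)   [square of a] = x^2*z - x*y - z
apply: tr(a b a^3) = tr(a) tr(a b a^2) - tr(a b a)  (reduce the a square) = x^3*z - x^2*y - 2*x*z + y
tr(b a b a) = tr(a b) tr(a b) - tr(1) = z^2 - 2
tr(b a b) = tr(b) tr(a b) - tr(a) = y*z - x
tr(a b a^2 b) = tr(a) tr(b a b a) - tr(b a b) = x*z^2 - y*z - x
assemble the triple (tr(r) - 2; tr(r a) - x; tr(r b) - y)

x^2*z - x*y - z - 2; x^3*z - x^2*y - 2*x*z - x + y; x*z^2 - y*z - x - y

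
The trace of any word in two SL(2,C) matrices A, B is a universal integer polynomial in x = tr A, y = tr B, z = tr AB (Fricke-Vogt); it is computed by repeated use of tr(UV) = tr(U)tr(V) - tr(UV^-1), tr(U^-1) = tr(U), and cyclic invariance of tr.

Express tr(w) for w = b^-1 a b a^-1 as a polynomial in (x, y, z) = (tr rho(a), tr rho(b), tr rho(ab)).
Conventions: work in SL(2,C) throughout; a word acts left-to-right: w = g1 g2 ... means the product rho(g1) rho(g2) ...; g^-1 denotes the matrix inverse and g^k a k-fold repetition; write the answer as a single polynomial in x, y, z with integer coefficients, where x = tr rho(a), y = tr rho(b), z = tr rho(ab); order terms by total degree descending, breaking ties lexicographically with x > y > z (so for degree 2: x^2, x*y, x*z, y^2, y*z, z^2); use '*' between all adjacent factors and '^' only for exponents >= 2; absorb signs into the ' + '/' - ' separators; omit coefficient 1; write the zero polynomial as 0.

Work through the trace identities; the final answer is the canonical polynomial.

trace(b a b) = trace(b) trace(a b) - trace(a)  (reduce the b square) = y*z - x
apply: trace(b a b a) = trace(b a) trace(b a) - trace(1)  (split on b) = z^2 - 2
apply: trace(a b a^-1 b) = trace(b a b) trace(a) - trace(b a b a)  (eliminate a^-1) = x*y*z - x^2 - z^2 + 2
apply: trace(b^-1 a b a^-1) = trace(a b a^-1) trace(b) - trace(a b a^-1 b)  (eliminate b^-1) = -x*y*z + x^2 + y^2 + z^2 - 2

-x*y*z + x^2 + y^2 + z^2 - 2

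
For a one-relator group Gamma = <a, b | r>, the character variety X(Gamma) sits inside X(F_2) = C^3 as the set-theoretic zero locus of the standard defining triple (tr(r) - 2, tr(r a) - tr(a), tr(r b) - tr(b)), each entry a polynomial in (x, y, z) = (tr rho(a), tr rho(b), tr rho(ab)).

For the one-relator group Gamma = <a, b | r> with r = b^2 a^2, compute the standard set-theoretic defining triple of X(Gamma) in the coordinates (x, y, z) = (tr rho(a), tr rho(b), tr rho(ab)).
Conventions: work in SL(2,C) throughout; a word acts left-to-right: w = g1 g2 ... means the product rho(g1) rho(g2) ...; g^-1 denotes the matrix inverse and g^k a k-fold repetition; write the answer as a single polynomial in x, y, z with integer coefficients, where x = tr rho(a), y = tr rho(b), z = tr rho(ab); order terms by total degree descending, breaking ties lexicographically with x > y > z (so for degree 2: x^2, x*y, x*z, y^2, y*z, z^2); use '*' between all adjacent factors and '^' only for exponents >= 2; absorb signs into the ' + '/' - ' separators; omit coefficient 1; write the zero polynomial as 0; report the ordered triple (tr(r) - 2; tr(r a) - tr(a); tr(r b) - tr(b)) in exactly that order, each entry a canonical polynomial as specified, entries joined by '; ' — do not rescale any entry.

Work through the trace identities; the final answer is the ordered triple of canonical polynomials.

x*y*z - x^2 - y^2; x^2*y*z - x^3 - x*y^2 - y*z + 2*x; x*y^2*z - x^2*y - y^3 - x*z + 2*y

tr(b^2 a) = tr(b)*tr(a b) - tr(a) = y*z - x
tr(b^2) = tr(b)*tr(b) - tr(1) = y^2 - 2
tr(b^2 a^2) = tr(a)*tr(b^2 a) - tr(b^2) = x*y*z - x^2 - y^2 + 2
tr(b^2 a^3) = tr(a)*tr(a b^2 a) - tr(a b^2) = x^2*y*z - x^3 - x*y^2 - y*z + 3*x
tr(a^2 b) = tr(a)*tr(b a) - tr(b)   [square of a] = x*z - y
tr(b^2 a^2 b) = tr(b)*tr(a^2 b^2) - tr(a^2 b)   [square of b] = x*y^2*z - x^2*y - y^3 - x*z + 3*y
assemble the triple (tr(r) - 2; tr(r a) - x; tr(r b) - y)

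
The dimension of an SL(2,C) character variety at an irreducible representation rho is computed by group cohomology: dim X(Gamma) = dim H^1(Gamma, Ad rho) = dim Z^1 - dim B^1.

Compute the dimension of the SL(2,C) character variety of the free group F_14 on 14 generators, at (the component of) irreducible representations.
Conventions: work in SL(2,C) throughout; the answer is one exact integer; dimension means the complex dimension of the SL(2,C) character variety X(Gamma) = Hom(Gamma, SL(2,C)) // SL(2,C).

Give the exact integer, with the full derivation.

Here Gamma is free of rank 14 — no relator constrains a cocycle.
So Z^1 = (sl_2)^14 in full: dim Z^1 = 42.
At an irreducible rho the centralizer of the image in sl_2 is 0, so the coboundary map sl_2 -> Z^1 is injective: dim B^1 = 3.
dim H^1 = 42 - 3 = 39, which is dim X.

39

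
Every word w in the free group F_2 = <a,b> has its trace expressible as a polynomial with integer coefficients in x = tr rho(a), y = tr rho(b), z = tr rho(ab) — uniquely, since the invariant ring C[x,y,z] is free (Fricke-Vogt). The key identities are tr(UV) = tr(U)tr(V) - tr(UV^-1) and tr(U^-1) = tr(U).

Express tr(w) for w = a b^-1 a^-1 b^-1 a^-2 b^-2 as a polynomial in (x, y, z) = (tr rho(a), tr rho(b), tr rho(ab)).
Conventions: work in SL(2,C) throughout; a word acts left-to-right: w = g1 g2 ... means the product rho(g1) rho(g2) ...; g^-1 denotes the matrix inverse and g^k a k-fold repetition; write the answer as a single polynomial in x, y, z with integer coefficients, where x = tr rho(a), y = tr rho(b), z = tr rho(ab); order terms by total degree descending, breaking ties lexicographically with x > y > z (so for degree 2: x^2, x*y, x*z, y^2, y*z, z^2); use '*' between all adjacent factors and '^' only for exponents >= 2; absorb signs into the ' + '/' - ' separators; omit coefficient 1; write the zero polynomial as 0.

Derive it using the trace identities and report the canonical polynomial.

x^2*y^2*z^2 - x^3*y*z - x*y^3*z - x*y*z^3 + y^2*z^2 + 3*x*y*z - y^2 - z^2 + 2

tr(a b^-1) = tr(a) * tr(b) - tr(a b)  (eliminate b^-1) = x*y - z
use: tr(b^-1 a b^-1) = tr(a b^-1) * tr(b) - tr(a)  (eliminate b^-1) = x*y^2 - y*z - x
use: tr(a^2) = tr(a) * tr(a) - tr(1)  (reduce the a square) = x^2 - 2
tr(a^2 b) = tr(a) * tr(b a) - tr(b)  (reduce the a square) = x*z - y
tr(a b^-1 a) = tr(a^2) * tr(b) - tr(a^2 b)  (eliminate b^-1) = x^2*y - x*z - y
tr(a b a b) = tr(b a) * tr(b a) - tr(1)  (split on b) = z^2 - 2
tr(a b^-1 a b) = tr(a b a) * tr(b) - tr(a b a b)  (eliminate b^-1) = x*y*z - y^2 - z^2 + 2
tr(b^-1 a b^-1 a) = tr(a b^-1 a) * tr(b) - tr(a b^-1 a b)  (eliminate b^-1) = x^2*y^2 - 2*x*y*z + z^2 - 2
tr(a b^-1 a^-1 b^-1) = tr(b^-1 a b^-1) * tr(a) - tr(b^-1 a b^-1 a)  (eliminate a^-1) = x*y*z - x^2 - z^2 + 2
use: tr(a^-1 b^-2 a b^-1) = tr(a b^-1 a^-1 b^-1) * tr(b) - tr(a b^-1 a^-1)  (eliminate b^-1) = x*y^2*z - x^2*y - y*z^2 + y
tr(b^-2 a b^-1) = tr(b^-2 a) * tr(b) - tr(b^-2 a b)  (eliminate b^-1) = x*y^3 - y^2*z - 2*x*y + z
tr(a^-1 b^-2 a b^-1 a^-1) = tr(a^-1 b^-2 a b^-1) * tr(a) - tr(a^-1 b^-2 a b^-1 a)  (eliminate a^-1) = x^2*y^2*z - x^3*y - x*y^3 - x*y*z^2 + y^2*z + 3*x*y - z
tr(b^2 a) = tr(b) * tr(a b) - tr(a)  (reduce the b square) = y*z - x
apply: tr(b^2) = tr(b) * tr(b) - tr(1)  (reduce the b square) = y^2 - 2
use: tr(a b^2 a) = tr(a) * tr(b^2 a) - tr(b^2)  (reduce the a square) = x*y*z - x^2 - y^2 + 2
use: tr(a b^2 a b) = tr(b) * tr(a b a b) - tr(a b a)  (reduce the b square) = y*z^2 - x*z - y
apply: tr(b^-1 a b^2 a) = tr(a b^2 a) * tr(b) - tr(a b^2 a b)  (eliminate b^-1) = x*y^2*z - x^2*y - y^3 - y*z^2 + x*z + 3*y
apply: tr(b a^-1 b^-1 a b) = tr(b^-1 a b^2) * tr(a) - tr(b^-1 a b^2 a)  (eliminate a^-1) = -x*y^2*z + x^2*y + y^3 + y*z^2 - 3*y
tr(b a b a b a) = tr(a b a b) * tr(a b) - tr(b a)  (split on a) = z^3 - 3*z
use: tr(a b a b a^-1 b) = tr(b a b a b) * tr(a) - tr(b a b a b a)  (eliminate a^-1) = x*y*z^2 - x^2*z - z^3 - x*y + 3*z
apply: tr(b a^-1 b^-1 a b a) = tr(a b a b a^-1) * tr(b) - tr(a b a b a^-1 b)  (eliminate b^-1) = -x*y*z^2 + x^2*z + y^2*z + z^3 - 3*z
use: tr(a b a^-1 b a^-1 b^-1) = tr(b a^-1 b^-1 a b) * tr(a) - tr(b a^-1 b^-1 a b a)  (eliminate a^-1) = -x^2*y^2*z + x^3*y + x*y^3 + 2*x*y*z^2 - x^2*z - y^2*z - z^3 - 3*x*y + 3*z
use: tr(a^-1 b a^-1 b^-2 a b) = tr(a b a^-1 b a^-1 b^-1) * tr(b) - tr(a b a^-1 b a^-1)  (eliminate b^-1) = -x^2*y^3*z + x^3*y^2 + x*y^4 + 2*x*y^2*z^2 - x^2*y*z - y^3*z - y*z^3 - 4*x*y^2 + 4*y*z + x
use: tr(a^-1 b^-2 a b^-1 a^-1 b) = tr(a^-1 b a^-1 b^-2 a) * tr(b) - tr(a^-1 b a^-1 b^-2 a b)  (eliminate b^-1) = x^2*y^3*z - x^3*y^2 - x*y^4 - 2*x*y^2*z^2 + x^2*y*z + y^3*z + y*z^3 + 4*x*y^2 - 3*y*z - x
use: tr(a^-1 b^-2 a b^-1 a^-1 b^-1) = tr(a^-1 b^-2 a b^-1 a^-1) * tr(b) - tr(a^-1 b^-2 a b^-1 a^-1 b)  (eliminate b^-1) = x*y^2*z^2 - x^2*y*z - y*z^3 - x*y^2 + 2*y*z + x
tr(b^-2 a b^-1 a^-1 b^-1) = tr(b^-1 a b^-1 a^-1 b^-1) * tr(b) - tr(b^-1 a b^-1 a^-1)  (eliminate b^-1) = x*y^3*z - x^2*y^2 - y^2*z^2 - x*y*z + x^2 + y^2 + z^2 - 2
apply: tr(a b^-1 a^-1 b^-1 a^-2 b^-2) = tr(a^-1 b^-2 a b^-1 a^-1 b^-1) * tr(a) - tr(a^-1 b^-2 a b^-1 a^-1 b^-1 a)  (eliminate a^-1) = x^2*y^2*z^2 - x^3*y*z - x*y^3*z - x*y*z^3 + y^2*z^2 + 3*x*y*z - y^2 - z^2 + 2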